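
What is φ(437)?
396

437 = 19 × 23
φ(n) = n × ∏(1 - 1/p) for each prime p dividing n
φ(437) = 437 × (1 - 1/19) × (1 - 1/23) = 396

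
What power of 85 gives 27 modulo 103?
39

Baby-step giant-step with step n = ⌈√103⌉ = 11.
Baby steps 85^j mod 103 (j:value) for j=0..10: 0:1, 1:85, 2:15, 3:39, 4:19, 5:70, 6:79, 7:20, 8:52, 9:94, 10:59.
Giant-step multiplier: 85^(-11) ≡ 85^(102-11) = 85^91 ≡ 74 (mod 103).
Giant steps γ_i = 27·74^i mod 103: γ_0=27, γ_1=41, γ_2=47, γ_3=79 (in table at j=6).
x = i·n + j = 3·11 + 6 = 39.
Check: 85^39 ≡ 27 (mod 103).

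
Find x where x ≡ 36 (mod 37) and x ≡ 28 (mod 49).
665

Using Chinese Remainder Theorem:
M = 37 × 49 = 1813
M1 = 49, M2 = 37
y1 = 49^(-1) mod 37 = 34
y2 = 37^(-1) mod 49 = 4
x = (36×49×34 + 28×37×4) mod 1813 = 665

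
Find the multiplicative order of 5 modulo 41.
20

41 is prime, so ord(5) divides φ(41) = 40.
Divisors of 40: 1, 2, 4, 5, 8, 10, 20, 40.
Repeated squaring: 5^1 ≡ 5, 5^2 ≡ 25, 5^4 ≡ 10, 5^8 ≡ 18, 5^16 ≡ 37, 5^32 ≡ 16 (mod 41).
Test 5^d mod 41 for each divisor d in increasing order:
5^1 ≡ 5
5^2 ≡ 25
5^4 ≡ 10
5^5 = 5^4·5^1 ≡ 9
5^8 ≡ 18
5^10 = 5^8·5^2 ≡ 40
5^20 = 5^16·5^4 ≡ 1  ← first divisor giving 1
The order is 20.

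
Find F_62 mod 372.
125

Matrix identity: Q^n = [[F_(n+1), F_n], [F_n, F_(n-1)]] with Q = [[1,1],[1,0]].
n = 62 = 111110₂. Square-and-multiply, entries mod 372:
Q^1 = [[1,1],[1,0]]
Q^3 = (Q^1)²·Q = [[3,2],[2,1]]
Q^7 = (Q^3)²·Q = [[21,13],[13,8]]
Q^15 = (Q^7)²·Q = [[243,238],[238,5]]
Q^31 = (Q^15)²·Q = [[249,1],[1,248]]
Q^62 = (Q^31)² = [[250,125],[125,125]]
F_62 mod 372 = Q^62[0][1] = 125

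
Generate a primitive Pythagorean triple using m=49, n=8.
(2337, 784, 2465)

Euclid's formula: a = m² - n², b = 2mn, c = m² + n²
m = 49, n = 8
a = 49² - 8² = 2401 - 64 = 2337
b = 2 × 49 × 8 = 784
c = 49² + 8² = 2401 + 64 = 2465
Verification: 2337² + 784² = 5461569 + 614656 = 6076225 = 2465² ✓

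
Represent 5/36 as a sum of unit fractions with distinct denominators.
1/8 + 1/72

Greedy algorithm:
5/36: ceiling(36/5) = 8, use 1/8
1/72: ceiling(72/1) = 72, use 1/72
Result: 5/36 = 1/8 + 1/72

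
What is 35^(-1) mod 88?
83

gcd(35, 88) = 1, so the inverse exists.
Extended Euclidean algorithm on (88, 35):
88 = 2 × 35 + 18  ⟹  18 = (1)·88 + (-2)·35
35 = 1 × 18 + 17  ⟹  17 = (-1)·88 + (3)·35
18 = 1 × 17 + 1  ⟹  1 = (2)·88 + (-5)·35
So (-5)·35 ≡ 1 (mod 88), i.e. 35^(-1) ≡ -5 ≡ 83 (mod 88).
Check: 35 × 83 = 2905 ≡ 1 (mod 88)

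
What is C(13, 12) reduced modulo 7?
6

Using Lucas' theorem:
Write n=13 and k=12 in base 7:
n in base 7: [1, 6]
k in base 7: [1, 5]
C(13,12) mod 7 = ∏ C(n_i, k_i) mod 7
Digit binomials (mod 7): C(1,1) = 1; C(6,5) = 6
Product: 1 × 6 = 6 ≡ 6 (mod 7)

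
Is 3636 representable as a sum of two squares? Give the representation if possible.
6² + 60² (a=6, b=60)

Factorization: 3636 = 2^2 × 3^2 × 101
By Fermat: n is sum of two squares iff every prime p ≡ 3 (mod 4) appears to even power.
All primes ≡ 3 (mod 4) appear to even power.
Search a = 0, 1, 2, … for 3636 - a² a perfect square: first hit at a = 6: 3636 - 36 = 3600 = 60².
3636 = 6² + 60² = 36 + 3600 ✓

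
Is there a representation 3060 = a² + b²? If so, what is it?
12² + 54² (a=12, b=54)

Factorization: 3060 = 2^2 × 3^2 × 5 × 17
By Fermat: n is sum of two squares iff every prime p ≡ 3 (mod 4) appears to even power.
All primes ≡ 3 (mod 4) appear to even power.
Search a = 0, 1, 2, … for 3060 - a² a perfect square: first hit at a = 12: 3060 - 144 = 2916 = 54².
3060 = 12² + 54² = 144 + 2916 ✓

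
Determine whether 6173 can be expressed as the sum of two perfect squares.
53² + 58² (a=53, b=58)

Factorization: 6173 = 6173
By Fermat: n is sum of two squares iff every prime p ≡ 3 (mod 4) appears to even power.
All primes ≡ 3 (mod 4) appear to even power.
Search a = 0, 1, 2, … for 6173 - a² a perfect square: first hit at a = 53: 6173 - 2809 = 3364 = 58².
6173 = 53² + 58² = 2809 + 3364 ✓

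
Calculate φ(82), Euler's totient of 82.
40

82 = 2 × 41
φ(n) = n × ∏(1 - 1/p) for each prime p dividing n
φ(82) = 82 × (1 - 1/2) × (1 - 1/41) = 40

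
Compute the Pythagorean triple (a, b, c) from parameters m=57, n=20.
(2849, 2280, 3649)

Euclid's formula: a = m² - n², b = 2mn, c = m² + n²
m = 57, n = 20
a = 57² - 20² = 3249 - 400 = 2849
b = 2 × 57 × 20 = 2280
c = 57² + 20² = 3249 + 400 = 3649
Verification: 2849² + 2280² = 8116801 + 5198400 = 13315201 = 3649² ✓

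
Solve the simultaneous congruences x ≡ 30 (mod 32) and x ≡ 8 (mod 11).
30

Using Chinese Remainder Theorem:
M = 32 × 11 = 352
M1 = 11, M2 = 32
y1 = 11^(-1) mod 32 = 3
y2 = 32^(-1) mod 11 = 10
x = (30×11×3 + 8×32×10) mod 352 = 30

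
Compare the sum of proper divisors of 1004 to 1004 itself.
deficient

Proper divisors of 1004: sum = 1 + 2 + 4 + 251 + 502 = 760
Since 760 < 1004, 1004 is deficient.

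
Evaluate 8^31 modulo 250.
42

Repeated squaring. Binary of 31 = 11111.
8^1 ≡ 8 (mod 250); 8^2 ≡ 64 (mod 250); 8^4 ≡ 96 (mod 250); 8^8 ≡ 216 (mod 250); 8^16 ≡ 156 (mod 250)
8^31 = 8^1 × 8^2 × 8^4 × 8^8 × 8^16 ≡ 42 (mod 250)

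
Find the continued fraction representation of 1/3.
[0; 3]

Euclidean algorithm steps:
1 = 0 × 3 + 1
3 = 3 × 1 + 0
Continued fraction: [0; 3]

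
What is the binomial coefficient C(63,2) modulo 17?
15

Using Lucas' theorem:
Write n=63 and k=2 in base 17:
n in base 17: [3, 12]
k in base 17: [0, 2]
C(63,2) mod 17 = ∏ C(n_i, k_i) mod 17
Digit binomials (mod 17): C(3,0) = 1; C(12,2) = 66 ≡ 15
Product: 1 × 15 = 15 ≡ 15 (mod 17)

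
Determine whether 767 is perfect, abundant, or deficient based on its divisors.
deficient

Proper divisors of 767: sum = 1 + 13 + 59 = 73
Since 73 < 767, 767 is deficient.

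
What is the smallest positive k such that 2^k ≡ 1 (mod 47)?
23

47 is prime, so ord(2) divides φ(47) = 46.
Divisors of 46: 1, 2, 23, 46.
Repeated squaring: 2^1 ≡ 2, 2^2 ≡ 4, 2^4 ≡ 16, 2^8 ≡ 21, 2^16 ≡ 18, 2^32 ≡ 42 (mod 47).
Test 2^d mod 47 for each divisor d in increasing order:
2^1 ≡ 2
2^2 ≡ 4
2^23 = 2^16·2^4·2^2·2^1 ≡ 1  ← first divisor giving 1
The order is 23.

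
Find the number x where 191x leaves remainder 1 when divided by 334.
7

gcd(191, 334) = 1, so the inverse exists.
Extended Euclidean algorithm on (334, 191):
334 = 1 × 191 + 143  ⟹  143 = (1)·334 + (-1)·191
191 = 1 × 143 + 48  ⟹  48 = (-1)·334 + (2)·191
143 = 2 × 48 + 47  ⟹  47 = (3)·334 + (-5)·191
48 = 1 × 47 + 1  ⟹  1 = (-4)·334 + (7)·191
So (7)·191 ≡ 1 (mod 334), i.e. 191^(-1) ≡ 7 (mod 334).
Check: 191 × 7 = 1337 ≡ 1 (mod 334)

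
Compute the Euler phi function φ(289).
272

289 = 17^2
φ(n) = n × ∏(1 - 1/p) for each prime p dividing n
φ(289) = 289 × (1 - 1/17) = 272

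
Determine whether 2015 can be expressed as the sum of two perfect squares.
Not possible

Factorization: 2015 = 5 × 13 × 31
By Fermat: n is sum of two squares iff every prime p ≡ 3 (mod 4) appears to even power.
Prime(s) ≡ 3 (mod 4) with odd exponent: [(31, 1)]
Therefore 2015 cannot be expressed as a² + b².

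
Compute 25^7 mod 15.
10

Repeated squaring. Binary of 7 = 111.
25^1 ≡ 10 (mod 15); 25^2 ≡ 10 (mod 15); 25^4 ≡ 10 (mod 15)
25^7 = 25^1 × 25^2 × 25^4 ≡ 10 (mod 15)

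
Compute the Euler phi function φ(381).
252

381 = 3 × 127
φ(n) = n × ∏(1 - 1/p) for each prime p dividing n
φ(381) = 381 × (1 - 1/3) × (1 - 1/127) = 252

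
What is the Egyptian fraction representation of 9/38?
1/5 + 1/28 + 1/887 + 1/2359420

Greedy algorithm:
9/38: ceiling(38/9) = 5, use 1/5
7/190: ceiling(190/7) = 28, use 1/28
3/2660: ceiling(2660/3) = 887, use 1/887
1/2359420: ceiling(2359420/1) = 2359420, use 1/2359420
Result: 9/38 = 1/5 + 1/28 + 1/887 + 1/2359420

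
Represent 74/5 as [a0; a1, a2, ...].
[14; 1, 4]

Euclidean algorithm steps:
74 = 14 × 5 + 4
5 = 1 × 4 + 1
4 = 4 × 1 + 0
Continued fraction: [14; 1, 4]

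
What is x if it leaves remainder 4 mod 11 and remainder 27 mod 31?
213

Using Chinese Remainder Theorem:
M = 11 × 31 = 341
M1 = 31, M2 = 11
y1 = 31^(-1) mod 11 = 5
y2 = 11^(-1) mod 31 = 17
x = (4×31×5 + 27×11×17) mod 341 = 213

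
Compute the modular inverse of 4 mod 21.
16

gcd(4, 21) = 1, so the inverse exists.
Extended Euclidean algorithm on (21, 4):
21 = 5 × 4 + 1  ⟹  1 = (1)·21 + (-5)·4
So (-5)·4 ≡ 1 (mod 21), i.e. 4^(-1) ≡ -5 ≡ 16 (mod 21).
Check: 4 × 16 = 64 ≡ 1 (mod 21)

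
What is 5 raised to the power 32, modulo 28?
25

Repeated squaring. Binary of 32 = 100000.
5^1 ≡ 5 (mod 28); 5^2 ≡ 25 (mod 28); 5^4 ≡ 9 (mod 28); 5^8 ≡ 25 (mod 28); 5^16 ≡ 9 (mod 28); 5^32 ≡ 25 (mod 28)
5^32 = 5^32 ≡ 25 (mod 28)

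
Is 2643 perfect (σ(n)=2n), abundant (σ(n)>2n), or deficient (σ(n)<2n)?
deficient

Proper divisors of 2643: sum = 1 + 3 + 881 = 885
Since 885 < 2643, 2643 is deficient.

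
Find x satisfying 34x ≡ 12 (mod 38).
x ≡ 16 (mod 19)

gcd(34, 38) = 2, which divides 12, so solutions exist.
Divide through by 2: 17x ≡ 6 (mod 19).
Find 17^(-1) mod 19 by the extended Euclidean algorithm:
19 = 1 × 17 + 2  ⟹  2 = (1)·19 + (-1)·17
17 = 8 × 2 + 1  ⟹  1 = (-8)·19 + (9)·17
So (9)·17 ≡ 1 (mod 19), i.e. 17^(-1) ≡ 9 (mod 19).
x ≡ 9 × 6 = 54 ≡ 16 (mod 19).
Check: 34 × 16 = 544 ≡ 12 (mod 38).
x ≡ 16 (mod 19), giving 2 solutions mod 38.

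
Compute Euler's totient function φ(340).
128

340 = 2^2 × 5 × 17
φ(n) = n × ∏(1 - 1/p) for each prime p dividing n
φ(340) = 340 × (1 - 1/2) × (1 - 1/5) × (1 - 1/17) = 128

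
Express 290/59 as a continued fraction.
[4; 1, 10, 1, 4]

Euclidean algorithm steps:
290 = 4 × 59 + 54
59 = 1 × 54 + 5
54 = 10 × 5 + 4
5 = 1 × 4 + 1
4 = 4 × 1 + 0
Continued fraction: [4; 1, 10, 1, 4]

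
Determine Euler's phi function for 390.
96

390 = 2 × 3 × 5 × 13
φ(n) = n × ∏(1 - 1/p) for each prime p dividing n
φ(390) = 390 × (1 - 1/2) × (1 - 1/3) × (1 - 1/5) × (1 - 1/13) = 96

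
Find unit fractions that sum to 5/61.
1/13 + 1/199 + 1/52603 + 1/4150560811 + 1/34454310087467394631

Greedy algorithm:
5/61: ceiling(61/5) = 13, use 1/13
4/793: ceiling(793/4) = 199, use 1/199
3/157807: ceiling(157807/3) = 52603, use 1/52603
2/8301121621: ceiling(8301121621/2) = 4150560811, use 1/4150560811
1/34454310087467394631: ceiling(34454310087467394631/1) = 34454310087467394631, use 1/34454310087467394631
Result: 5/61 = 1/13 + 1/199 + 1/52603 + 1/4150560811 + 1/34454310087467394631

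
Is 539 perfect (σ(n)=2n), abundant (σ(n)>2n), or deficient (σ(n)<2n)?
deficient

Proper divisors of 539: sum = 1 + 7 + 11 + 49 + 77 = 145
Since 145 < 539, 539 is deficient.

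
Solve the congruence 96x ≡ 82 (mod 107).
x ≡ 12 (mod 107)

gcd(96, 107) = 1, which divides 82, so solutions exist.
Find 96^(-1) mod 107 by the extended Euclidean algorithm:
107 = 1 × 96 + 11  ⟹  11 = (1)·107 + (-1)·96
96 = 8 × 11 + 8  ⟹  8 = (-8)·107 + (9)·96
11 = 1 × 8 + 3  ⟹  3 = (9)·107 + (-10)·96
8 = 2 × 3 + 2  ⟹  2 = (-26)·107 + (29)·96
3 = 1 × 2 + 1  ⟹  1 = (35)·107 + (-39)·96
So (-39)·96 ≡ 1 (mod 107), i.e. 96^(-1) ≡ -39 ≡ 68 (mod 107).
x ≡ 68 × 82 = 5576 ≡ 12 (mod 107).
Check: 96 × 12 = 1152 ≡ 82 (mod 107).
Unique solution: x ≡ 12 (mod 107)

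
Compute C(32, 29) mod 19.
1

Using Lucas' theorem:
Write n=32 and k=29 in base 19:
n in base 19: [1, 13]
k in base 19: [1, 10]
C(32,29) mod 19 = ∏ C(n_i, k_i) mod 19
Digit binomials (mod 19): C(1,1) = 1; C(13,10) = 286 ≡ 1
Product: 1 × 1 = 1 ≡ 1 (mod 19)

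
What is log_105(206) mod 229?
191

Baby-step giant-step with step n = ⌈√229⌉ = 16.
Baby steps 105^j mod 229 (j:value) for j=0..15: 0:1, 1:105, 2:33, 3:30, 4:173, 5:74, 6:213, 7:152, 8:159, 9:207, 10:209, 11:190, 12:27, 13:87, 14:204, 15:123.
Giant-step multiplier: 105^(-16) ≡ 105^(228-16) = 105^212 ≡ 151 (mod 229).
Giant steps γ_i = 206·151^i mod 229: γ_0=206, γ_1=191, γ_2=216, γ_3=98, γ_4=142, γ_5=145, γ_6=140, γ_7=72, γ_8=109, γ_9=200, γ_10=201, γ_11=123 (in table at j=15).
x = i·n + j = 11·16 + 15 = 191.
Check: 105^191 ≡ 206 (mod 229).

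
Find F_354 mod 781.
3

Matrix identity: Q^n = [[F_(n+1), F_n], [F_n, F_(n-1)]] with Q = [[1,1],[1,0]].
n = 354 = 101100010₂. Square-and-multiply, entries mod 781:
Q^1 = [[1,1],[1,0]]
Q^2 = (Q^1)² = [[2,1],[1,1]]
Q^5 = (Q^2)²·Q = [[8,5],[5,3]]
Q^11 = (Q^5)²·Q = [[144,89],[89,55]]
Q^22 = (Q^11)² = [[541,529],[529,12]]
Q^44 = (Q^22)² = [[49,443],[443,387]]
Q^88 = (Q^44)² = [[276,241],[241,35]]
Q^177 = (Q^88)²·Q = [[681,706],[706,756]]
Q^354 = (Q^177)² = [[5,3],[3,2]]
F_354 mod 781 = Q^354[0][1] = 3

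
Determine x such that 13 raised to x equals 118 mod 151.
50

Baby-step giant-step with step n = ⌈√151⌉ = 13.
Baby steps 13^j mod 151 (j:value) for j=0..12: 0:1, 1:13, 2:18, 3:83, 4:22, 5:135, 6:94, 7:14, 8:31, 9:101, 10:105, 11:6, 12:78.
Giant-step multiplier: 13^(-13) ≡ 13^(150-13) = 13^137 ≡ 7 (mod 151).
Giant steps γ_i = 118·7^i mod 151: γ_0=118, γ_1=71, γ_2=44, γ_3=6 (in table at j=11).
x = i·n + j = 3·13 + 11 = 50.
Check: 13^50 ≡ 118 (mod 151).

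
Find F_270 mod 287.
27

Matrix identity: Q^n = [[F_(n+1), F_n], [F_n, F_(n-1)]] with Q = [[1,1],[1,0]].
n = 270 = 100001110₂. Square-and-multiply, entries mod 287:
Q^1 = [[1,1],[1,0]]
Q^2 = (Q^1)² = [[2,1],[1,1]]
Q^4 = (Q^2)² = [[5,3],[3,2]]
Q^8 = (Q^4)² = [[34,21],[21,13]]
Q^16 = (Q^8)² = [[162,126],[126,36]]
Q^33 = (Q^16)²·Q = [[197,218],[218,266]]
Q^67 = (Q^33)²·Q = [[143,233],[233,197]]
Q^135 = (Q^67)²·Q = [[126,118],[118,8]]
Q^270 = (Q^135)² = [[239,27],[27,212]]
F_270 mod 287 = Q^270[0][1] = 27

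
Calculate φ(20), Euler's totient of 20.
8

20 = 2^2 × 5
φ(n) = n × ∏(1 - 1/p) for each prime p dividing n
φ(20) = 20 × (1 - 1/2) × (1 - 1/5) = 8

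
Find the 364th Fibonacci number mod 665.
193

Matrix identity: Q^n = [[F_(n+1), F_n], [F_n, F_(n-1)]] with Q = [[1,1],[1,0]].
n = 364 = 101101100₂. Square-and-multiply, entries mod 665:
Q^1 = [[1,1],[1,0]]
Q^2 = (Q^1)² = [[2,1],[1,1]]
Q^5 = (Q^2)²·Q = [[8,5],[5,3]]
Q^11 = (Q^5)²·Q = [[144,89],[89,55]]
Q^22 = (Q^11)² = [[62,421],[421,306]]
Q^45 = (Q^22)²·Q = [[188,205],[205,648]]
Q^91 = (Q^45)²·Q = [[39,229],[229,475]]
Q^182 = (Q^91)² = [[97,1],[1,96]]
Q^364 = (Q^182)² = [[100,193],[193,572]]
F_364 mod 665 = Q^364[0][1] = 193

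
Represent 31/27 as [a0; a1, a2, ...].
[1; 6, 1, 3]

Euclidean algorithm steps:
31 = 1 × 27 + 4
27 = 6 × 4 + 3
4 = 1 × 3 + 1
3 = 3 × 1 + 0
Continued fraction: [1; 6, 1, 3]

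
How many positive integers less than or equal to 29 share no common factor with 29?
28

29 = 29
φ(n) = n × ∏(1 - 1/p) for each prime p dividing n
φ(29) = 29 × (1 - 1/29) = 28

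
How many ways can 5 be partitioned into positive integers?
7

p(n) counts ways to write n as a sum of positive integers (order ignored).
Examples: 5; 4 + 1; 3 + 2; 3 + 1 + 1; 2 + 2 + 1; ... (7 total)
p(5) = 7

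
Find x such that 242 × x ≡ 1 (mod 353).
159

gcd(242, 353) = 1, so the inverse exists.
Extended Euclidean algorithm on (353, 242):
353 = 1 × 242 + 111  ⟹  111 = (1)·353 + (-1)·242
242 = 2 × 111 + 20  ⟹  20 = (-2)·353 + (3)·242
111 = 5 × 20 + 11  ⟹  11 = (11)·353 + (-16)·242
20 = 1 × 11 + 9  ⟹  9 = (-13)·353 + (19)·242
11 = 1 × 9 + 2  ⟹  2 = (24)·353 + (-35)·242
9 = 4 × 2 + 1  ⟹  1 = (-109)·353 + (159)·242
So (159)·242 ≡ 1 (mod 353), i.e. 242^(-1) ≡ 159 (mod 353).
Check: 242 × 159 = 38478 ≡ 1 (mod 353)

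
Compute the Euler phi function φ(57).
36

57 = 3 × 19
φ(n) = n × ∏(1 - 1/p) for each prime p dividing n
φ(57) = 57 × (1 - 1/3) × (1 - 1/19) = 36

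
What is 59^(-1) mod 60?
59

gcd(59, 60) = 1, so the inverse exists.
Extended Euclidean algorithm on (60, 59):
60 = 1 × 59 + 1  ⟹  1 = (1)·60 + (-1)·59
So (-1)·59 ≡ 1 (mod 60), i.e. 59^(-1) ≡ -1 ≡ 59 (mod 60).
Check: 59 × 59 = 3481 ≡ 1 (mod 60)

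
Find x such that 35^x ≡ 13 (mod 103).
96

Baby-step giant-step with step n = ⌈√103⌉ = 11.
Baby steps 35^j mod 103 (j:value) for j=0..10: 0:1, 1:35, 2:92, 3:27, 4:18, 5:12, 6:8, 7:74, 8:15, 9:10, 10:41.
Giant-step multiplier: 35^(-11) ≡ 35^(102-11) = 35^91 ≡ 44 (mod 103).
Giant steps γ_i = 13·44^i mod 103: γ_0=13, γ_1=57, γ_2=36, γ_3=39, γ_4=68, γ_5=5, γ_6=14, γ_7=101, γ_8=15 (in table at j=8).
x = i·n + j = 8·11 + 8 = 96.
Check: 35^96 ≡ 13 (mod 103).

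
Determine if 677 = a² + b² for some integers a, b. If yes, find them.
1² + 26² (a=1, b=26)

Factorization: 677 = 677
By Fermat: n is sum of two squares iff every prime p ≡ 3 (mod 4) appears to even power.
All primes ≡ 3 (mod 4) appear to even power.
Search a = 0, 1, 2, … for 677 - a² a perfect square: first hit at a = 1: 677 - 1 = 676 = 26².
677 = 1² + 26² = 1 + 676 ✓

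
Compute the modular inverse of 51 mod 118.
81

gcd(51, 118) = 1, so the inverse exists.
Extended Euclidean algorithm on (118, 51):
118 = 2 × 51 + 16  ⟹  16 = (1)·118 + (-2)·51
51 = 3 × 16 + 3  ⟹  3 = (-3)·118 + (7)·51
16 = 5 × 3 + 1  ⟹  1 = (16)·118 + (-37)·51
So (-37)·51 ≡ 1 (mod 118), i.e. 51^(-1) ≡ -37 ≡ 81 (mod 118).
Check: 51 × 81 = 4131 ≡ 1 (mod 118)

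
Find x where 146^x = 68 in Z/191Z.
128

Baby-step giant-step with step n = ⌈√191⌉ = 14.
Baby steps 146^j mod 191 (j:value) for j=0..13: 0:1, 1:146, 2:115, 3:173, 4:46, 5:31, 6:133, 7:127, 8:15, 9:89, 10:6, 11:112, 12:117, 13:83.
Giant-step multiplier: 146^(-14) ≡ 146^(190-14) = 146^176 ≡ 9 (mod 191).
Giant steps γ_i = 68·9^i mod 191: γ_0=68, γ_1=39, γ_2=160, γ_3=103, γ_4=163, γ_5=130, γ_6=24, γ_7=25, γ_8=34, γ_9=115 (in table at j=2).
x = i·n + j = 9·14 + 2 = 128.
Check: 146^128 ≡ 68 (mod 191).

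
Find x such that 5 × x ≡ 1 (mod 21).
17

gcd(5, 21) = 1, so the inverse exists.
Extended Euclidean algorithm on (21, 5):
21 = 4 × 5 + 1  ⟹  1 = (1)·21 + (-4)·5
So (-4)·5 ≡ 1 (mod 21), i.e. 5^(-1) ≡ -4 ≡ 17 (mod 21).
Check: 5 × 17 = 85 ≡ 1 (mod 21)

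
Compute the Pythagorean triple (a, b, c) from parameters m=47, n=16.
(1953, 1504, 2465)

Euclid's formula: a = m² - n², b = 2mn, c = m² + n²
m = 47, n = 16
a = 47² - 16² = 2209 - 256 = 1953
b = 2 × 47 × 16 = 1504
c = 47² + 16² = 2209 + 256 = 2465
Verification: 1953² + 1504² = 3814209 + 2262016 = 6076225 = 2465² ✓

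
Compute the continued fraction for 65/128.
[0; 1, 1, 31, 2]

Euclidean algorithm steps:
65 = 0 × 128 + 65
128 = 1 × 65 + 63
65 = 1 × 63 + 2
63 = 31 × 2 + 1
2 = 2 × 1 + 0
Continued fraction: [0; 1, 1, 31, 2]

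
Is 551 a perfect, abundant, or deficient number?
deficient

Proper divisors of 551: sum = 1 + 19 + 29 = 49
Since 49 < 551, 551 is deficient.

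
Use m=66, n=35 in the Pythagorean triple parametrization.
(3131, 4620, 5581)

Euclid's formula: a = m² - n², b = 2mn, c = m² + n²
m = 66, n = 35
a = 66² - 35² = 4356 - 1225 = 3131
b = 2 × 66 × 35 = 4620
c = 66² + 35² = 4356 + 1225 = 5581
Verification: 3131² + 4620² = 9803161 + 21344400 = 31147561 = 5581² ✓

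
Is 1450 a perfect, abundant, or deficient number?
deficient

Proper divisors of 1450: sum = 1 + 2 + 5 + 10 + 25 + 29 + 50 + 58 + 145 + 290 + 725 = 1340
Since 1340 < 1450, 1450 is deficient.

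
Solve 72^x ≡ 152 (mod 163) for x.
116

Baby-step giant-step with step n = ⌈√163⌉ = 13.
Baby steps 72^j mod 163 (j:value) for j=0..12: 0:1, 1:72, 2:131, 3:141, 4:46, 5:52, 6:158, 7:129, 8:160, 9:110, 10:96, 11:66, 12:25.
Giant-step multiplier: 72^(-13) ≡ 72^(162-13) = 72^149 ≡ 70 (mod 163).
Giant steps γ_i = 152·70^i mod 163: γ_0=152, γ_1=45, γ_2=53, γ_3=124, γ_4=41, γ_5=99, γ_6=84, γ_7=12, γ_8=25 (in table at j=12).
x = i·n + j = 8·13 + 12 = 116.
Check: 72^116 ≡ 152 (mod 163).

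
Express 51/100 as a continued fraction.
[0; 1, 1, 24, 2]

Euclidean algorithm steps:
51 = 0 × 100 + 51
100 = 1 × 51 + 49
51 = 1 × 49 + 2
49 = 24 × 2 + 1
2 = 2 × 1 + 0
Continued fraction: [0; 1, 1, 24, 2]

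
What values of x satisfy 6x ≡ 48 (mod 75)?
x ≡ 8 (mod 25)

gcd(6, 75) = 3, which divides 48, so solutions exist.
Divide through by 3: 2x ≡ 16 (mod 25).
Find 2^(-1) mod 25 by the extended Euclidean algorithm:
25 = 12 × 2 + 1  ⟹  1 = (1)·25 + (-12)·2
So (-12)·2 ≡ 1 (mod 25), i.e. 2^(-1) ≡ -12 ≡ 13 (mod 25).
x ≡ 13 × 16 = 208 ≡ 8 (mod 25).
Check: 6 × 8 = 48 ≡ 48 (mod 75).
x ≡ 8 (mod 25), giving 3 solutions mod 75.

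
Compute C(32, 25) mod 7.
4

Using Lucas' theorem:
Write n=32 and k=25 in base 7:
n in base 7: [4, 4]
k in base 7: [3, 4]
C(32,25) mod 7 = ∏ C(n_i, k_i) mod 7
Digit binomials (mod 7): C(4,3) = 4; C(4,4) = 1
Product: 4 × 1 = 4 ≡ 4 (mod 7)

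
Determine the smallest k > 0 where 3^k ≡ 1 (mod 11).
5

11 is prime, so ord(3) divides φ(11) = 10.
Divisors of 10: 1, 2, 5, 10.
Repeated squaring: 3^1 ≡ 3, 3^2 ≡ 9, 3^4 ≡ 4, 3^8 ≡ 5 (mod 11).
Test 3^d mod 11 for each divisor d in increasing order:
3^1 ≡ 3
3^2 ≡ 9
3^5 = 3^4·3^1 ≡ 1  ← first divisor giving 1
The order is 5.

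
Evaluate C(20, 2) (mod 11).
3

Using Lucas' theorem:
Write n=20 and k=2 in base 11:
n in base 11: [1, 9]
k in base 11: [0, 2]
C(20,2) mod 11 = ∏ C(n_i, k_i) mod 11
Digit binomials (mod 11): C(1,0) = 1; C(9,2) = 36 ≡ 3
Product: 1 × 3 = 3 ≡ 3 (mod 11)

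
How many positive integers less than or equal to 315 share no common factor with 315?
144

315 = 3^2 × 5 × 7
φ(n) = n × ∏(1 - 1/p) for each prime p dividing n
φ(315) = 315 × (1 - 1/3) × (1 - 1/5) × (1 - 1/7) = 144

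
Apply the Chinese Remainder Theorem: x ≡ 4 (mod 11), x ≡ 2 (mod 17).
70

Using Chinese Remainder Theorem:
M = 11 × 17 = 187
M1 = 17, M2 = 11
y1 = 17^(-1) mod 11 = 2
y2 = 11^(-1) mod 17 = 14
x = (4×17×2 + 2×11×14) mod 187 = 70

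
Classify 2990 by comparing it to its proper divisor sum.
abundant

Proper divisors of 2990: sum = 1 + 2 + 5 + 10 + 13 + 23 + 26 + 46 + 65 + 115 + 130 + 230 + 299 + 598 + 1495 = 3058
Since 3058 > 2990, 2990 is abundant.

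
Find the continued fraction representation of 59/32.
[1; 1, 5, 2, 2]

Euclidean algorithm steps:
59 = 1 × 32 + 27
32 = 1 × 27 + 5
27 = 5 × 5 + 2
5 = 2 × 2 + 1
2 = 2 × 1 + 0
Continued fraction: [1; 1, 5, 2, 2]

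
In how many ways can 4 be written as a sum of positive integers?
5

p(n) counts ways to write n as a sum of positive integers (order ignored).
Examples: 4; 3 + 1; 2 + 2; 2 + 1 + 1; 1 + 1 + 1 + 1
p(4) = 5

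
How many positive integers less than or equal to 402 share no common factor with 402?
132

402 = 2 × 3 × 67
φ(n) = n × ∏(1 - 1/p) for each prime p dividing n
φ(402) = 402 × (1 - 1/2) × (1 - 1/3) × (1 - 1/67) = 132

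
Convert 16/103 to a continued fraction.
[0; 6, 2, 3, 2]

Euclidean algorithm steps:
16 = 0 × 103 + 16
103 = 6 × 16 + 7
16 = 2 × 7 + 2
7 = 3 × 2 + 1
2 = 2 × 1 + 0
Continued fraction: [0; 6, 2, 3, 2]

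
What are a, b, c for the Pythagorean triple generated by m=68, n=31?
(3663, 4216, 5585)

Euclid's formula: a = m² - n², b = 2mn, c = m² + n²
m = 68, n = 31
a = 68² - 31² = 4624 - 961 = 3663
b = 2 × 68 × 31 = 4216
c = 68² + 31² = 4624 + 961 = 5585
Verification: 3663² + 4216² = 13417569 + 17774656 = 31192225 = 5585² ✓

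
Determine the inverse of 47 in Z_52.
31

gcd(47, 52) = 1, so the inverse exists.
Extended Euclidean algorithm on (52, 47):
52 = 1 × 47 + 5  ⟹  5 = (1)·52 + (-1)·47
47 = 9 × 5 + 2  ⟹  2 = (-9)·52 + (10)·47
5 = 2 × 2 + 1  ⟹  1 = (19)·52 + (-21)·47
So (-21)·47 ≡ 1 (mod 52), i.e. 47^(-1) ≡ -21 ≡ 31 (mod 52).
Check: 47 × 31 = 1457 ≡ 1 (mod 52)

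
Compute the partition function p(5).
7

p(n) counts ways to write n as a sum of positive integers (order ignored).
Examples: 5; 4 + 1; 3 + 2; 3 + 1 + 1; 2 + 2 + 1; ... (7 total)
p(5) = 7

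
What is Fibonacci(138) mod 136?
128

Matrix identity: Q^n = [[F_(n+1), F_n], [F_n, F_(n-1)]] with Q = [[1,1],[1,0]].
n = 138 = 10001010₂. Square-and-multiply, entries mod 136:
Q^1 = [[1,1],[1,0]]
Q^2 = (Q^1)² = [[2,1],[1,1]]
Q^4 = (Q^2)² = [[5,3],[3,2]]
Q^8 = (Q^4)² = [[34,21],[21,13]]
Q^17 = (Q^8)²·Q = [[0,101],[101,35]]
Q^34 = (Q^17)² = [[1,135],[135,2]]
Q^69 = (Q^34)²·Q = [[135,2],[2,133]]
Q^138 = (Q^69)² = [[5,128],[128,13]]
F_138 mod 136 = Q^138[0][1] = 128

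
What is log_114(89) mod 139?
68

Baby-step giant-step with step n = ⌈√139⌉ = 12.
Baby steps 114^j mod 139 (j:value) for j=0..11: 0:1, 1:114, 2:69, 3:82, 4:35, 5:98, 6:52, 7:90, 8:113, 9:94, 10:13, 11:92.
Giant-step multiplier: 114^(-12) ≡ 114^(138-12) = 114^126 ≡ 64 (mod 139).
Giant steps γ_i = 89·64^i mod 139: γ_0=89, γ_1=136, γ_2=86, γ_3=83, γ_4=30, γ_5=113 (in table at j=8).
x = i·n + j = 5·12 + 8 = 68.
Check: 114^68 ≡ 89 (mod 139).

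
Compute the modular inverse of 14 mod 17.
11

gcd(14, 17) = 1, so the inverse exists.
Extended Euclidean algorithm on (17, 14):
17 = 1 × 14 + 3  ⟹  3 = (1)·17 + (-1)·14
14 = 4 × 3 + 2  ⟹  2 = (-4)·17 + (5)·14
3 = 1 × 2 + 1  ⟹  1 = (5)·17 + (-6)·14
So (-6)·14 ≡ 1 (mod 17), i.e. 14^(-1) ≡ -6 ≡ 11 (mod 17).
Check: 14 × 11 = 154 ≡ 1 (mod 17)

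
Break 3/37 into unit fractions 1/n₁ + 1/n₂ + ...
1/13 + 1/241 + 1/115921

Greedy algorithm:
3/37: ceiling(37/3) = 13, use 1/13
2/481: ceiling(481/2) = 241, use 1/241
1/115921: ceiling(115921/1) = 115921, use 1/115921
Result: 3/37 = 1/13 + 1/241 + 1/115921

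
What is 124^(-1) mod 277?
105

gcd(124, 277) = 1, so the inverse exists.
Extended Euclidean algorithm on (277, 124):
277 = 2 × 124 + 29  ⟹  29 = (1)·277 + (-2)·124
124 = 4 × 29 + 8  ⟹  8 = (-4)·277 + (9)·124
29 = 3 × 8 + 5  ⟹  5 = (13)·277 + (-29)·124
8 = 1 × 5 + 3  ⟹  3 = (-17)·277 + (38)·124
5 = 1 × 3 + 2  ⟹  2 = (30)·277 + (-67)·124
3 = 1 × 2 + 1  ⟹  1 = (-47)·277 + (105)·124
So (105)·124 ≡ 1 (mod 277), i.e. 124^(-1) ≡ 105 (mod 277).
Check: 124 × 105 = 13020 ≡ 1 (mod 277)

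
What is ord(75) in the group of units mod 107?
53

107 is prime, so ord(75) divides φ(107) = 106.
Divisors of 106: 1, 2, 53, 106.
Repeated squaring: 75^1 ≡ 75, 75^2 ≡ 61, 75^4 ≡ 83, 75^8 ≡ 41, 75^16 ≡ 76, 75^32 ≡ 105, 75^64 ≡ 4 (mod 107).
Test 75^d mod 107 for each divisor d in increasing order:
75^1 ≡ 75
75^2 ≡ 61
75^53 = 75^32·75^16·75^4·75^1 ≡ 1  ← first divisor giving 1
The order is 53.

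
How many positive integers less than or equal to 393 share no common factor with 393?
260

393 = 3 × 131
φ(n) = n × ∏(1 - 1/p) for each prime p dividing n
φ(393) = 393 × (1 - 1/3) × (1 - 1/131) = 260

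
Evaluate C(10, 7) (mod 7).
1

Using Lucas' theorem:
Write n=10 and k=7 in base 7:
n in base 7: [1, 3]
k in base 7: [1, 0]
C(10,7) mod 7 = ∏ C(n_i, k_i) mod 7
Digit binomials (mod 7): C(1,1) = 1; C(3,0) = 1
Product: 1 × 1 = 1 ≡ 1 (mod 7)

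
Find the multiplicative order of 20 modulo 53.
52

53 is prime, so ord(20) divides φ(53) = 52.
Divisors of 52: 1, 2, 4, 13, 26, 52.
Repeated squaring: 20^1 ≡ 20, 20^2 ≡ 29, 20^4 ≡ 46, 20^8 ≡ 49, 20^16 ≡ 16, 20^32 ≡ 44 (mod 53).
Test 20^d mod 53 for each divisor d in increasing order:
20^1 ≡ 20
20^2 ≡ 29
20^4 ≡ 46
20^13 = 20^8·20^4·20^1 ≡ 30
20^26 = 20^16·20^8·20^2 ≡ 52
20^52 = 20^32·20^16·20^4 ≡ 1  ← first divisor giving 1
The order is 52.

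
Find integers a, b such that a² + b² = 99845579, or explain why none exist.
Not possible

Factorization: 99845579 = 29 × 151^3
By Fermat: n is sum of two squares iff every prime p ≡ 3 (mod 4) appears to even power.
Prime(s) ≡ 3 (mod 4) with odd exponent: [(151, 3)]
Therefore 99845579 cannot be expressed as a² + b².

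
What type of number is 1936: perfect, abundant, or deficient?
abundant

Proper divisors of 1936: sum = 1 + 2 + 4 + 8 + 11 + 16 + 22 + 44 + 88 + 121 + 176 + 242 + 484 + 968 = 2187
Since 2187 > 1936, 1936 is abundant.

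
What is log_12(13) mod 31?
29

Baby-step giant-step with step n = ⌈√31⌉ = 6.
Baby steps 12^j mod 31 (j:value) for j=0..5: 0:1, 1:12, 2:20, 3:23, 4:28, 5:26.
Giant-step multiplier: 12^(-6) ≡ 12^(30-6) = 12^24 ≡ 16 (mod 31).
Giant steps γ_i = 13·16^i mod 31: γ_0=13, γ_1=22, γ_2=11, γ_3=21, γ_4=26 (in table at j=5).
x = i·n + j = 4·6 + 5 = 29.
Check: 12^29 ≡ 13 (mod 31).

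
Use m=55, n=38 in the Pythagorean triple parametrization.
(1581, 4180, 4469)

Euclid's formula: a = m² - n², b = 2mn, c = m² + n²
m = 55, n = 38
a = 55² - 38² = 3025 - 1444 = 1581
b = 2 × 55 × 38 = 4180
c = 55² + 38² = 3025 + 1444 = 4469
Verification: 1581² + 4180² = 2499561 + 17472400 = 19971961 = 4469² ✓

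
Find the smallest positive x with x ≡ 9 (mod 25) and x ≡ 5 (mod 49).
1034

Using Chinese Remainder Theorem:
M = 25 × 49 = 1225
M1 = 49, M2 = 25
y1 = 49^(-1) mod 25 = 24
y2 = 25^(-1) mod 49 = 2
x = (9×49×24 + 5×25×2) mod 1225 = 1034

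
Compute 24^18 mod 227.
109

Repeated squaring. Binary of 18 = 10010.
24^1 ≡ 24 (mod 227); 24^2 ≡ 122 (mod 227); 24^4 ≡ 129 (mod 227); 24^8 ≡ 70 (mod 227); 24^16 ≡ 133 (mod 227)
24^18 = 24^2 × 24^16 ≡ 109 (mod 227)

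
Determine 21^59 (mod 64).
13

Repeated squaring. Binary of 59 = 111011.
21^1 ≡ 21 (mod 64); 21^2 ≡ 57 (mod 64); 21^4 ≡ 49 (mod 64); 21^8 ≡ 33 (mod 64); 21^16 ≡ 1 (mod 64); 21^32 ≡ 1 (mod 64)
21^59 = 21^1 × 21^2 × 21^8 × 21^16 × 21^32 ≡ 13 (mod 64)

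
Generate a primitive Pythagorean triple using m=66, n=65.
(131, 8580, 8581)

Euclid's formula: a = m² - n², b = 2mn, c = m² + n²
m = 66, n = 65
a = 66² - 65² = 4356 - 4225 = 131
b = 2 × 66 × 65 = 8580
c = 66² + 65² = 4356 + 4225 = 8581
Verification: 131² + 8580² = 17161 + 73616400 = 73633561 = 8581² ✓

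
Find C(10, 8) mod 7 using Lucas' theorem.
3

Using Lucas' theorem:
Write n=10 and k=8 in base 7:
n in base 7: [1, 3]
k in base 7: [1, 1]
C(10,8) mod 7 = ∏ C(n_i, k_i) mod 7
Digit binomials (mod 7): C(1,1) = 1; C(3,1) = 3
Product: 1 × 3 = 3 ≡ 3 (mod 7)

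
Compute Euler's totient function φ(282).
92

282 = 2 × 3 × 47
φ(n) = n × ∏(1 - 1/p) for each prime p dividing n
φ(282) = 282 × (1 - 1/2) × (1 - 1/3) × (1 - 1/47) = 92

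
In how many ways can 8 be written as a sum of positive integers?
22

p(n) counts ways to write n as a sum of positive integers (order ignored).
Examples: 8; 7 + 1; 6 + 2; 6 + 1 + 1; 5 + 3; ... (22 total)
p(8) = 22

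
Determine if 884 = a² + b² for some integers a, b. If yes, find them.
10² + 28² (a=10, b=28)

Factorization: 884 = 2^2 × 13 × 17
By Fermat: n is sum of two squares iff every prime p ≡ 3 (mod 4) appears to even power.
All primes ≡ 3 (mod 4) appear to even power.
Search a = 0, 1, 2, … for 884 - a² a perfect square: first hit at a = 10: 884 - 100 = 784 = 28².
884 = 10² + 28² = 100 + 784 ✓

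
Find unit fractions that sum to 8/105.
1/14 + 1/210

Greedy algorithm:
8/105: ceiling(105/8) = 14, use 1/14
1/210: ceiling(210/1) = 210, use 1/210
Result: 8/105 = 1/14 + 1/210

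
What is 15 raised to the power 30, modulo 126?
99

Repeated squaring. Binary of 30 = 11110.
15^1 ≡ 15 (mod 126); 15^2 ≡ 99 (mod 126); 15^4 ≡ 99 (mod 126); 15^8 ≡ 99 (mod 126); 15^16 ≡ 99 (mod 126)
15^30 = 15^2 × 15^4 × 15^8 × 15^16 ≡ 99 (mod 126)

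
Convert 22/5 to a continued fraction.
[4; 2, 2]

Euclidean algorithm steps:
22 = 4 × 5 + 2
5 = 2 × 2 + 1
2 = 2 × 1 + 0
Continued fraction: [4; 2, 2]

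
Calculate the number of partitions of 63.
1505499

p(n) counts ways to write n as a sum of positive integers (order ignored).
Euler's pentagonal recurrence: p(k) = p(k-1) + p(k-2) - p(k-5) - p(k-7) + p(k-12) + p(k-15) - ... (offsets j(3j∓1)/2, signs ++--, p(0)=1, p(<0)=0).
DP table for k = 0..62: p(0)=1, p(1)=1, p(2)=2, p(3)=3, p(4)=5, p(5)=7, p(6)=11, p(7)=15, p(8)=22, p(9)=30, p(10)=42, p(11)=56, p(12)=77, p(13)=101, p(14)=135, p(15)=176, p(16)=231, p(17)=297, p(18)=385, p(19)=490, p(20)=627, p(21)=792, p(22)=1002, p(23)=1255, p(24)=1575, p(25)=1958, p(26)=2436, p(27)=3010, p(28)=3718, p(29)=4565, p(30)=5604, p(31)=6842, p(32)=8349, p(33)=10143, p(34)=12310, p(35)=14883, p(36)=17977, p(37)=21637, p(38)=26015, p(39)=31185, p(40)=37338, p(41)=44583, p(42)=53174, p(43)=63261, p(44)=75175, p(45)=89134, p(46)=105558, p(47)=124754, p(48)=147273, p(49)=173525, p(50)=204226, p(51)=239943, p(52)=281589, p(53)=329931, p(54)=386155, p(55)=451276, p(56)=526823, p(57)=614154, p(58)=715220, p(59)=831820, p(60)=966467, p(61)=1121505, p(62)=1300156.
Final step: p(63) = p(62) + p(61) - p(58) - p(56) + p(51) + p(48) - p(41) - p(37) + p(28) + p(23) - p(12) - p(6)
= 1300156 + 1121505 - 715220 - 526823 + 239943 + 147273 - 44583 - 21637 + 3718 + 1255 - 77 - 11
= 1505499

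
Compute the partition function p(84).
26543660

p(n) counts ways to write n as a sum of positive integers (order ignored).
Euler's pentagonal recurrence: p(k) = p(k-1) + p(k-2) - p(k-5) - p(k-7) + p(k-12) + p(k-15) - ... (offsets j(3j∓1)/2, signs ++--, p(0)=1, p(<0)=0).
DP table for k = 0..83: p(0)=1, p(1)=1, p(2)=2, p(3)=3, p(4)=5, p(5)=7, p(6)=11, p(7)=15, p(8)=22, p(9)=30, p(10)=42, p(11)=56, p(12)=77, p(13)=101, p(14)=135, p(15)=176, p(16)=231, p(17)=297, p(18)=385, p(19)=490, p(20)=627, p(21)=792, p(22)=1002, p(23)=1255, p(24)=1575, p(25)=1958, p(26)=2436, p(27)=3010, p(28)=3718, p(29)=4565, p(30)=5604, p(31)=6842, p(32)=8349, p(33)=10143, p(34)=12310, p(35)=14883, p(36)=17977, p(37)=21637, p(38)=26015, p(39)=31185, p(40)=37338, p(41)=44583, p(42)=53174, p(43)=63261, p(44)=75175, p(45)=89134, p(46)=105558, p(47)=124754, p(48)=147273, p(49)=173525, p(50)=204226, p(51)=239943, p(52)=281589, p(53)=329931, p(54)=386155, p(55)=451276, p(56)=526823, p(57)=614154, p(58)=715220, p(59)=831820, p(60)=966467, p(61)=1121505, p(62)=1300156, p(63)=1505499, p(64)=1741630, p(65)=2012558, p(66)=2323520, p(67)=2679689, p(68)=3087735, p(69)=3554345, p(70)=4087968, p(71)=4697205, p(72)=5392783, p(73)=6185689, p(74)=7089500, p(75)=8118264, p(76)=9289091, p(77)=10619863, p(78)=12132164, p(79)=13848650, p(80)=15796476, p(81)=18004327, p(82)=20506255, p(83)=23338469.
Final step: p(84) = p(83) + p(82) - p(79) - p(77) + p(72) + p(69) - p(62) - p(58) + p(49) + p(44) - p(33) - p(27) + p(14) + p(7)
= 23338469 + 20506255 - 13848650 - 10619863 + 5392783 + 3554345 - 1300156 - 715220 + 173525 + 75175 - 10143 - 3010 + 135 + 15
= 26543660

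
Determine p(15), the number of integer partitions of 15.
176

p(n) counts ways to write n as a sum of positive integers (order ignored).
Euler's pentagonal recurrence: p(k) = p(k-1) + p(k-2) - p(k-5) - p(k-7) + p(k-12) + p(k-15) - ... (offsets j(3j∓1)/2, signs ++--, p(0)=1, p(<0)=0).
DP table for k = 0..14: p(0)=1, p(1)=1, p(2)=2, p(3)=3, p(4)=5, p(5)=7, p(6)=11, p(7)=15, p(8)=22, p(9)=30, p(10)=42, p(11)=56, p(12)=77, p(13)=101, p(14)=135.
Final step: p(15) = p(14) + p(13) - p(10) - p(8) + p(3) + p(0)
= 135 + 101 - 42 - 22 + 3 + 1
= 176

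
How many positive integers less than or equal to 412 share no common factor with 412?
204

412 = 2^2 × 103
φ(n) = n × ∏(1 - 1/p) for each prime p dividing n
φ(412) = 412 × (1 - 1/2) × (1 - 1/103) = 204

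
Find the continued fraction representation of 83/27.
[3; 13, 2]

Euclidean algorithm steps:
83 = 3 × 27 + 2
27 = 13 × 2 + 1
2 = 2 × 1 + 0
Continued fraction: [3; 13, 2]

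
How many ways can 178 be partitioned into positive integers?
571701605655

p(n) counts ways to write n as a sum of positive integers (order ignored).
Euler's pentagonal recurrence: p(k) = p(k-1) + p(k-2) - p(k-5) - p(k-7) + p(k-12) + p(k-15) - ... (offsets j(3j∓1)/2, signs ++--, p(0)=1, p(<0)=0).
DP table for k = 0..177: p(0)=1, p(1)=1, p(2)=2, p(3)=3, p(4)=5, p(5)=7, p(6)=11, p(7)=15, p(8)=22, p(9)=30, p(10)=42, p(11)=56, p(12)=77, p(13)=101, p(14)=135, p(15)=176, p(16)=231, p(17)=297, p(18)=385, p(19)=490, p(20)=627, p(21)=792, p(22)=1002, p(23)=1255, p(24)=1575, p(25)=1958, p(26)=2436, p(27)=3010, p(28)=3718, p(29)=4565, p(30)=5604, p(31)=6842, p(32)=8349, p(33)=10143, p(34)=12310, p(35)=14883, p(36)=17977, p(37)=21637, p(38)=26015, p(39)=31185, p(40)=37338, p(41)=44583, p(42)=53174, p(43)=63261, p(44)=75175, p(45)=89134, p(46)=105558, p(47)=124754, p(48)=147273, p(49)=173525, p(50)=204226, p(51)=239943, p(52)=281589, p(53)=329931, p(54)=386155, p(55)=451276, p(56)=526823, p(57)=614154, p(58)=715220, p(59)=831820, p(60)=966467, p(61)=1121505, p(62)=1300156, p(63)=1505499, p(64)=1741630, p(65)=2012558, p(66)=2323520, p(67)=2679689, p(68)=3087735, p(69)=3554345, p(70)=4087968, p(71)=4697205, p(72)=5392783, p(73)=6185689, p(74)=7089500, p(75)=8118264, p(76)=9289091, p(77)=10619863, p(78)=12132164, p(79)=13848650, p(80)=15796476, p(81)=18004327, p(82)=20506255, p(83)=23338469, p(84)=26543660, p(85)=30167357, p(86)=34262962, p(87)=38887673, p(88)=44108109, p(89)=49995925, p(90)=56634173, p(91)=64112359, p(92)=72533807, p(93)=82010177, p(94)=92669720, p(95)=104651419, p(96)=118114304, p(97)=133230930, p(98)=150198136, p(99)=169229875, p(100)=190569292, p(101)=214481126, p(102)=241265379, p(103)=271248950, p(104)=304801365, p(105)=342325709, p(106)=384276336, p(107)=431149389, p(108)=483502844, p(109)=541946240, p(110)=607163746, p(111)=679903203, p(112)=761002156, p(113)=851376628, p(114)=952050665, p(115)=1064144451, p(116)=1188908248, p(117)=1327710076, p(118)=1482074143, p(119)=1653668665, p(120)=1844349560, p(121)=2056148051, p(122)=2291320912, p(123)=2552338241, p(124)=2841940500, p(125)=3163127352, p(126)=3519222692, p(127)=3913864295, p(128)=4351078600, p(129)=4835271870, p(130)=5371315400, p(131)=5964539504, p(132)=6620830889, p(133)=7346629512, p(134)=8149040695, p(135)=9035836076, p(136)=10015581680, p(137)=11097645016, p(138)=12292341831, p(139)=13610949895, p(140)=15065878135, p(141)=16670689208, p(142)=18440293320, p(143)=20390982757, p(144)=22540654445, p(145)=24908858009, p(146)=27517052599, p(147)=30388671978, p(148)=33549419497, p(149)=37027355200, p(150)=40853235313, p(151)=45060624582, p(152)=49686288421, p(153)=54770336324, p(154)=60356673280, p(155)=66493182097, p(156)=73232243759, p(157)=80630964769, p(158)=88751778802, p(159)=97662728555, p(160)=107438159466, p(161)=118159068427, p(162)=129913904637, p(163)=142798995930, p(164)=156919475295, p(165)=172389800255, p(166)=189334822579, p(167)=207890420102, p(168)=228204732751, p(169)=250438925115, p(170)=274768617130, p(171)=301384802048, p(172)=330495499613, p(173)=362326859895, p(174)=397125074750, p(175)=435157697830, p(176)=476715857290, p(177)=522115831195.
Final step: p(178) = p(177) + p(176) - p(173) - p(171) + p(166) + p(163) - p(156) - p(152) + p(143) + p(138) - p(127) - p(121) + p(108) + p(101) - p(86) - p(78) + p(61) + p(52) - p(33) - p(23) + p(2)
= 522115831195 + 476715857290 - 362326859895 - 301384802048 + 189334822579 + 142798995930 - 73232243759 - 49686288421 + 20390982757 + 12292341831 - 3913864295 - 2056148051 + 483502844 + 214481126 - 34262962 - 12132164 + 1121505 + 281589 - 10143 - 1255 + 2
= 571701605655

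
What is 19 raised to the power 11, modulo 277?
27

Repeated squaring. Binary of 11 = 1011.
19^1 ≡ 19 (mod 277); 19^2 ≡ 84 (mod 277); 19^4 ≡ 131 (mod 277); 19^8 ≡ 264 (mod 277)
19^11 = 19^1 × 19^2 × 19^8 ≡ 27 (mod 277)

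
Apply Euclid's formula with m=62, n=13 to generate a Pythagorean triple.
(3675, 1612, 4013)

Euclid's formula: a = m² - n², b = 2mn, c = m² + n²
m = 62, n = 13
a = 62² - 13² = 3844 - 169 = 3675
b = 2 × 62 × 13 = 1612
c = 62² + 13² = 3844 + 169 = 4013
Verification: 3675² + 1612² = 13505625 + 2598544 = 16104169 = 4013² ✓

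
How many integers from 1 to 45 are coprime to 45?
24

45 = 3^2 × 5
φ(n) = n × ∏(1 - 1/p) for each prime p dividing n
φ(45) = 45 × (1 - 1/3) × (1 - 1/5) = 24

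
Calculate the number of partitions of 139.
13610949895

p(n) counts ways to write n as a sum of positive integers (order ignored).
Euler's pentagonal recurrence: p(k) = p(k-1) + p(k-2) - p(k-5) - p(k-7) + p(k-12) + p(k-15) - ... (offsets j(3j∓1)/2, signs ++--, p(0)=1, p(<0)=0).
DP table for k = 0..138: p(0)=1, p(1)=1, p(2)=2, p(3)=3, p(4)=5, p(5)=7, p(6)=11, p(7)=15, p(8)=22, p(9)=30, p(10)=42, p(11)=56, p(12)=77, p(13)=101, p(14)=135, p(15)=176, p(16)=231, p(17)=297, p(18)=385, p(19)=490, p(20)=627, p(21)=792, p(22)=1002, p(23)=1255, p(24)=1575, p(25)=1958, p(26)=2436, p(27)=3010, p(28)=3718, p(29)=4565, p(30)=5604, p(31)=6842, p(32)=8349, p(33)=10143, p(34)=12310, p(35)=14883, p(36)=17977, p(37)=21637, p(38)=26015, p(39)=31185, p(40)=37338, p(41)=44583, p(42)=53174, p(43)=63261, p(44)=75175, p(45)=89134, p(46)=105558, p(47)=124754, p(48)=147273, p(49)=173525, p(50)=204226, p(51)=239943, p(52)=281589, p(53)=329931, p(54)=386155, p(55)=451276, p(56)=526823, p(57)=614154, p(58)=715220, p(59)=831820, p(60)=966467, p(61)=1121505, p(62)=1300156, p(63)=1505499, p(64)=1741630, p(65)=2012558, p(66)=2323520, p(67)=2679689, p(68)=3087735, p(69)=3554345, p(70)=4087968, p(71)=4697205, p(72)=5392783, p(73)=6185689, p(74)=7089500, p(75)=8118264, p(76)=9289091, p(77)=10619863, p(78)=12132164, p(79)=13848650, p(80)=15796476, p(81)=18004327, p(82)=20506255, p(83)=23338469, p(84)=26543660, p(85)=30167357, p(86)=34262962, p(87)=38887673, p(88)=44108109, p(89)=49995925, p(90)=56634173, p(91)=64112359, p(92)=72533807, p(93)=82010177, p(94)=92669720, p(95)=104651419, p(96)=118114304, p(97)=133230930, p(98)=150198136, p(99)=169229875, p(100)=190569292, p(101)=214481126, p(102)=241265379, p(103)=271248950, p(104)=304801365, p(105)=342325709, p(106)=384276336, p(107)=431149389, p(108)=483502844, p(109)=541946240, p(110)=607163746, p(111)=679903203, p(112)=761002156, p(113)=851376628, p(114)=952050665, p(115)=1064144451, p(116)=1188908248, p(117)=1327710076, p(118)=1482074143, p(119)=1653668665, p(120)=1844349560, p(121)=2056148051, p(122)=2291320912, p(123)=2552338241, p(124)=2841940500, p(125)=3163127352, p(126)=3519222692, p(127)=3913864295, p(128)=4351078600, p(129)=4835271870, p(130)=5371315400, p(131)=5964539504, p(132)=6620830889, p(133)=7346629512, p(134)=8149040695, p(135)=9035836076, p(136)=10015581680, p(137)=11097645016, p(138)=12292341831.
Final step: p(139) = p(138) + p(137) - p(134) - p(132) + p(127) + p(124) - p(117) - p(113) + p(104) + p(99) - p(88) - p(82) + p(69) + p(62) - p(47) - p(39) + p(22) + p(13)
= 12292341831 + 11097645016 - 8149040695 - 6620830889 + 3913864295 + 2841940500 - 1327710076 - 851376628 + 304801365 + 169229875 - 44108109 - 20506255 + 3554345 + 1300156 - 124754 - 31185 + 1002 + 101
= 13610949895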